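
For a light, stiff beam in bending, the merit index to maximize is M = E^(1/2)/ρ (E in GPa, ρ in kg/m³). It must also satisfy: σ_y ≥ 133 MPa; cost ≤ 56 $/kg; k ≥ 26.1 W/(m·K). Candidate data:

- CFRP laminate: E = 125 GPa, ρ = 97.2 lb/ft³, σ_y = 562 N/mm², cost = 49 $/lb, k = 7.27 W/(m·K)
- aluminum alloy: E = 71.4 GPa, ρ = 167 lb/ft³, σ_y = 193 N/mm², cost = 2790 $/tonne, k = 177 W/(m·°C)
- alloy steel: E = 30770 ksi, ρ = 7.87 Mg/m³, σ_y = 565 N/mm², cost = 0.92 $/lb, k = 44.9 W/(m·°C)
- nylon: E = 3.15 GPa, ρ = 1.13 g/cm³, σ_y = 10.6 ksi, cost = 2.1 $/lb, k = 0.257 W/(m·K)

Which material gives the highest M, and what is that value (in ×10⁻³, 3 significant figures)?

aluminum alloy, M = 3.16×10⁻³

Screen on constraints: σ_y ≥ 133 MPa; cost ≤ 56 $/kg; k ≥ 26.1 W/(m·K). Survivors: aluminum alloy, alloy steel.
Normalizing units and computing the index:
  aluminum alloy: E = 71.40 GPa, ρ = 2675 kg/m³
  alloy steel: E = 212.2 GPa, ρ = 7870 kg/m³
  aluminum alloy: M = 3.16×10⁻³
  alloy steel: M = 1.85×10⁻³
Highest index: aluminum alloy.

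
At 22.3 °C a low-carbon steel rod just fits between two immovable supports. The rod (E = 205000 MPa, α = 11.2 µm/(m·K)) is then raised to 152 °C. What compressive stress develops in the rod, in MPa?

E = 205000 MPa = 205.0 GPa.
ΔT = 129.7 K. Constrained thermal stress σ = E·α·ΔT = 205.0×10³ MPa × 11.2×10⁻⁶ × 129.7 = 298 MPa (compressive).

298 MPa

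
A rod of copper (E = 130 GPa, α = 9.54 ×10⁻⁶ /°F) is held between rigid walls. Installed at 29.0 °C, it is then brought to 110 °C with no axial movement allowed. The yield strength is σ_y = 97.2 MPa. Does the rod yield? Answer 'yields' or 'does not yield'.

yields

α = 9.54×10⁻⁶/°F × 9/5 = 17.2×10⁻⁶/K.
ΔT = 81.00 K. Constrained thermal stress σ = E·α·ΔT = 130.0×10³ MPa × 17.2×10⁻⁶ × 81.00 = 181 MPa (compressive).
Compare to σ_y = 97.2 MPa: σ ≥ σ_y, so it yields.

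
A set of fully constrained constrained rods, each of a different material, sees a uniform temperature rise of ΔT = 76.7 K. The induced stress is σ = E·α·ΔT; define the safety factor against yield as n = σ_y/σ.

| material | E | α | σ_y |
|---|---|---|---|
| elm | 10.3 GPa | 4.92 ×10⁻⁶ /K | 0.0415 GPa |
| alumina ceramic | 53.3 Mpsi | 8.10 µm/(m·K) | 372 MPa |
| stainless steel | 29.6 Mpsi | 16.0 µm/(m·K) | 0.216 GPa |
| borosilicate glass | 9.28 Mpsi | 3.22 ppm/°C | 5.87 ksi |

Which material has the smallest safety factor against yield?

In consistent units (E in GPa, α in ×10⁻⁶/K, σ_y in MPa):
  elm: E = 10.30, α = 4.92, σ_y = 41.50 → σ = 3.89 MPa, n = 10.7
  alumina ceramic: E = 367.5, α = 8.10, σ_y = 372.0 → σ = 228 MPa, n = 1.63
  stainless steel: E = 204.1, α = 16.0, σ_y = 216.0 → σ = 250 MPa, n = 0.862
  borosilicate glass: E = 63.98, α = 3.22, σ_y = 40.47 → σ = 15.8 MPa, n = 2.56
Smallest n: stainless steel with n = 0.862.

stainless steel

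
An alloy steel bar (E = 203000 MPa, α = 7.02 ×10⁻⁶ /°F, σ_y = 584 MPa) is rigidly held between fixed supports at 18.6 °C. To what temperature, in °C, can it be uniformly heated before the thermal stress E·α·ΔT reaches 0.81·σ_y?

E = 203000 MPa = 203.0 GPa.
α = 7.02×10⁻⁶/°F × 9/5 = 12.6×10⁻⁶/K.
E·α·ΔT = 473.0 MPa ⇒ ΔT = 473.0 / (203.0×10³ × 12.6×10⁻⁶) = 184.4 K.
T = 18.6 + 184.4 = 203.0 °C.

203 °C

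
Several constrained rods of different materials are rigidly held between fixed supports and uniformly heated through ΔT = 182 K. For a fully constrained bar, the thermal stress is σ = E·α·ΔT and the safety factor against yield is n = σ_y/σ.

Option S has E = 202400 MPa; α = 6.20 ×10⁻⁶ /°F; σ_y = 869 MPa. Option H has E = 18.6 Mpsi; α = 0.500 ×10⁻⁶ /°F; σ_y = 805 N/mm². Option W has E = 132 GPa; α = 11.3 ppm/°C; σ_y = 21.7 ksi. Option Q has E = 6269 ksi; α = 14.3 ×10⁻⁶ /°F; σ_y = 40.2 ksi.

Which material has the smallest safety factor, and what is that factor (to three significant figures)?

Per material, after unit conversion:
  option S: E = 202.4, α = 11.2, σ_y = 869.0 → σ = 411 MPa, n = 2.11
  option H: E = 128.2, α = 0.900, σ_y = 805.0 → σ = 21.0 MPa, n = 38.3
  option W: E = 132.0, α = 11.3, σ_y = 149.6 → σ = 271 MPa, n = 0.551
  option Q: E = 43.22, α = 25.7, σ_y = 277.2 → σ = 202 MPa, n = 1.37
Option W has the lowest safety factor, n = 0.551.

option W, n = 0.551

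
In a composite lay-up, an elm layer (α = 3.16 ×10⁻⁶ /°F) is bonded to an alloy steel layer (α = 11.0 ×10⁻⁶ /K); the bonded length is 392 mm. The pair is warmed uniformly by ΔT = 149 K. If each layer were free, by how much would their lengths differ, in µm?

310 µm

elm: α = 3.16×10⁻⁶/°F × 9/5 = 5.69×10⁻⁶/K.
Δα = |5.69 − 11.0|×10⁻⁶/K = 5.31×10⁻⁶/K.
ΔL_mismatch = Δα·L·ΔT = 5.31×10⁻⁶ × 392.0 mm × 149.0 K = 310 µm.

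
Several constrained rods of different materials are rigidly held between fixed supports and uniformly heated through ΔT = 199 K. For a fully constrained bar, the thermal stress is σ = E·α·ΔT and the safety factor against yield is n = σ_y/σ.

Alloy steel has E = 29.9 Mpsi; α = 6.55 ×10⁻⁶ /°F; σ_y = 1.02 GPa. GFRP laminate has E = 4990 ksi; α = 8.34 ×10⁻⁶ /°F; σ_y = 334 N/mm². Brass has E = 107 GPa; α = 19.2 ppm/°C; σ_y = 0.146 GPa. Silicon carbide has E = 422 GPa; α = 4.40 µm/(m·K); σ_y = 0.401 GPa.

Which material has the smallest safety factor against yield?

Per material, after unit conversion:
  alloy steel: E = 206.2, α = 11.8, σ_y = 1020 → σ = 484 MPa, n = 2.11
  GFRP laminate: E = 34.40, α = 15.0, σ_y = 334.0 → σ = 103 MPa, n = 3.25
  brass: E = 107.0, α = 19.2, σ_y = 146.0 → σ = 409 MPa, n = 0.357
  silicon carbide: E = 422.0, α = 4.40, σ_y = 401.0 → σ = 370 MPa, n = 1.09
The minimum is brass at n = 0.357.

brass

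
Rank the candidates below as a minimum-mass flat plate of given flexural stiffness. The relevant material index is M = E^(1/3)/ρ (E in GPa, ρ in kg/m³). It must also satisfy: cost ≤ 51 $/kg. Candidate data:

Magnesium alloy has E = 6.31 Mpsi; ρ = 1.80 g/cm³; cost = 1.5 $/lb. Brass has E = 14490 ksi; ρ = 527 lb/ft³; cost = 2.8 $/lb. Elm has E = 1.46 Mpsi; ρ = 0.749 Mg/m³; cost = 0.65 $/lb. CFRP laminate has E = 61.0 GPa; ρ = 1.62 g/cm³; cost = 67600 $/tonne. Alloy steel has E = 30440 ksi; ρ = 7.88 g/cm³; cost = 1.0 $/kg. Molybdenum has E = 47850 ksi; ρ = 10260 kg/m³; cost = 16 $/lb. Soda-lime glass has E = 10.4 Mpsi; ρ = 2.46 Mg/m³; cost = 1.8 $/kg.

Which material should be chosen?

Screen on constraints: cost ≤ 51 $/kg. Survivors: magnesium alloy, brass, elm, alloy steel, molybdenum, soda-lime glass.
Convert each candidate to consistent units, then evaluate M:
  magnesium alloy: E = 43.51 GPa, ρ = 1800 kg/m³
  brass: E = 99.91 GPa, ρ = 8442 kg/m³
  elm: E = 10.07 GPa, ρ = 749.0 kg/m³
  alloy steel: E = 209.9 GPa, ρ = 7880 kg/m³
  molybdenum: E = 329.9 GPa, ρ = 10260 kg/m³
  soda-lime glass: E = 71.71 GPa, ρ = 2460 kg/m³
  elm: M = 2.88×10⁻³
  magnesium alloy: M = 1.95×10⁻³
  soda-lime glass: M = 1.69×10⁻³
  alloy steel: M = 0.754×10⁻³
  molybdenum: M = 0.673×10⁻³
  brass: M = 0.550×10⁻³
Highest index: elm.

elm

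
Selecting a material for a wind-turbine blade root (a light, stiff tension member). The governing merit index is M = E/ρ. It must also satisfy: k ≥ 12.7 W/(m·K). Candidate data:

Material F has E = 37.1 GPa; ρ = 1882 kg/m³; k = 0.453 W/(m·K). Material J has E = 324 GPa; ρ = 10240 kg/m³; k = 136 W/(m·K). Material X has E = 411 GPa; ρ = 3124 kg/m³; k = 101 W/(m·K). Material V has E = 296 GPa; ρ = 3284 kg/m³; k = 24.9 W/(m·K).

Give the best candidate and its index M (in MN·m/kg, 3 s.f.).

Screen on constraints: k ≥ 12.7 W/(m·K). Survivors: material J, material X, material V.
Computing M directly (units already consistent):
  material X: M = 132 MN·m/kg
  material V: M = 90.1 MN·m/kg
  material J: M = 31.6 MN·m/kg
Material X ranks first.

material X, M = 132 MN·m/kg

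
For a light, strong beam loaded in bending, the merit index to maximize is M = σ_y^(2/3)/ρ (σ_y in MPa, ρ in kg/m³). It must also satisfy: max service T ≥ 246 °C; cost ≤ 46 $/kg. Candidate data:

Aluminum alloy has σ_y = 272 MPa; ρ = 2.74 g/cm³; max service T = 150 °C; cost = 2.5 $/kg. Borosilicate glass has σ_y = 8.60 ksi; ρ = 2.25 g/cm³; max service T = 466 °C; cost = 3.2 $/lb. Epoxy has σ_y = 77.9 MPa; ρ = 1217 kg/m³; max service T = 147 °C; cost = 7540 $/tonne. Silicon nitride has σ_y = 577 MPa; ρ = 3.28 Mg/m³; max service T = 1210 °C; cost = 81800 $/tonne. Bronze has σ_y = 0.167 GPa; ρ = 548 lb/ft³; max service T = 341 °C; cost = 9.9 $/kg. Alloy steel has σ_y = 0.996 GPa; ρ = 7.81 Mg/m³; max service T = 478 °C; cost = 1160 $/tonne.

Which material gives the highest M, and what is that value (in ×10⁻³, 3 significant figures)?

alloy steel, M = 12.8×10⁻³

Screen on constraints: max service T ≥ 246 °C; cost ≤ 46 $/kg. Survivors: borosilicate glass, bronze, alloy steel.
Putting every candidate on a common basis:
  borosilicate glass: σ_y = 59.29 MPa, ρ = 2250 kg/m³
  bronze: σ_y = 167.0 MPa, ρ = 8778 kg/m³
  alloy steel: σ_y = 996.0 MPa, ρ = 7810 kg/m³
  alloy steel: M = 12.8×10⁻³
  borosilicate glass: M = 6.76×10⁻³
  bronze: M = 3.45×10⁻³
Alloy steel ranks first.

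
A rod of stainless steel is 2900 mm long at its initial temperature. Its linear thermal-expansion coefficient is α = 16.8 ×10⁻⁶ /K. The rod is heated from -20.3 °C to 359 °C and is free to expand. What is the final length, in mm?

2918.5 mm

ΔT = 359 − (-20.3) = 379.3 K.
ΔL = α·L₀·ΔT = 16.8×10⁻⁶ × 2900 mm × 379.3 K = 18.5 mm.
L = L₀ + ΔL = 2900 + 18.5 = 2918.5 mm.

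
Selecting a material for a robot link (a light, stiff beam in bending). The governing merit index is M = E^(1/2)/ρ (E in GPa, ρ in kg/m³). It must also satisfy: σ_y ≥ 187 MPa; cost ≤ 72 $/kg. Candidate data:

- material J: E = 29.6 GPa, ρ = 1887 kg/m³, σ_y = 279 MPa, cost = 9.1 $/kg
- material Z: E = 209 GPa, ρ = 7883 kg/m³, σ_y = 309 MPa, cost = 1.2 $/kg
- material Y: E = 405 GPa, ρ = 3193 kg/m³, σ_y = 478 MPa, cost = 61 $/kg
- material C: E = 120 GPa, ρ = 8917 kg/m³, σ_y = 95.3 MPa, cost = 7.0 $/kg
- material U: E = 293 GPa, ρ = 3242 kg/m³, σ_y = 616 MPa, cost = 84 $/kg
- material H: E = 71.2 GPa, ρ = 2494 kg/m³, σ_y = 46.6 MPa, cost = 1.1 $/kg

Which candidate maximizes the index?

material Y

Screen on constraints: σ_y ≥ 187 MPa; cost ≤ 72 $/kg. Survivors: material J, material Z, material Y.
Computing M directly (units already consistent):
  material Y: M = 6.30×10⁻³
  material J: M = 2.88×10⁻³
  material Z: M = 1.83×10⁻³
Highest index: material Y.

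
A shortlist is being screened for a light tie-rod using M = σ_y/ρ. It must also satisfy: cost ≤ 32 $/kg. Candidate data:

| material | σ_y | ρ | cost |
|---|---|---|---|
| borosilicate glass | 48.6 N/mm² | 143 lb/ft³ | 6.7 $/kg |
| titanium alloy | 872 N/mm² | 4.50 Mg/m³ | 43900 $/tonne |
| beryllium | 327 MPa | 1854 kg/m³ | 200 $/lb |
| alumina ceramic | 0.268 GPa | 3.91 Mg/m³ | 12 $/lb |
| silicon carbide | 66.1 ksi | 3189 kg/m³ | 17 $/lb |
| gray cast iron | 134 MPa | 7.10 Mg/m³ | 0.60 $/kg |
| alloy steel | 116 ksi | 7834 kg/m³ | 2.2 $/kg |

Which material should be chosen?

Screen on constraints: cost ≤ 32 $/kg. Survivors: borosilicate glass, alumina ceramic, gray cast iron, alloy steel.
Putting every candidate on a common basis:
  borosilicate glass: σ_y = 48.60 MPa, ρ = 2291 kg/m³
  alumina ceramic: σ_y = 268.0 MPa, ρ = 3910 kg/m³
  gray cast iron: σ_y = 134.0 MPa, ρ = 7100 kg/m³
  alloy steel: σ_y = 799.8 MPa, ρ = 7834 kg/m³
  alloy steel: M = 102 kN·m/kg
  alumina ceramic: M = 68.5 kN·m/kg
  borosilicate glass: M = 21.2 kN·m/kg
  gray cast iron: M = 18.9 kN·m/kg
Alloy steel has the largest M.

alloy steel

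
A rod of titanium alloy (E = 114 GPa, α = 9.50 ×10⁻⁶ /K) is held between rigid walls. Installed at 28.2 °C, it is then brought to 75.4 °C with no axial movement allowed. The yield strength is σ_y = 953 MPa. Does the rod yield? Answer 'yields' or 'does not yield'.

ΔT = 47.20 K. Constrained thermal stress σ = E·α·ΔT = 114.0×10³ MPa × 9.50×10⁻⁶ × 47.20 = 51.1 MPa (compressive).
Compare to σ_y = 953 MPa: σ < σ_y, so it does not yield.

does not yield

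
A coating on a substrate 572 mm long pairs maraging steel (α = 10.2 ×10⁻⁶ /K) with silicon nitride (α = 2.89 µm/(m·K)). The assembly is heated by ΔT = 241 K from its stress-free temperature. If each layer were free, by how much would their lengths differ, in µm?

1010 µm

Δα = |10.2 − 2.89|×10⁻⁶/K = 7.31×10⁻⁶/K.
ΔL_mismatch = Δα·L·ΔT = 7.31×10⁻⁶ × 572.0 mm × 241.0 K = 1010 µm.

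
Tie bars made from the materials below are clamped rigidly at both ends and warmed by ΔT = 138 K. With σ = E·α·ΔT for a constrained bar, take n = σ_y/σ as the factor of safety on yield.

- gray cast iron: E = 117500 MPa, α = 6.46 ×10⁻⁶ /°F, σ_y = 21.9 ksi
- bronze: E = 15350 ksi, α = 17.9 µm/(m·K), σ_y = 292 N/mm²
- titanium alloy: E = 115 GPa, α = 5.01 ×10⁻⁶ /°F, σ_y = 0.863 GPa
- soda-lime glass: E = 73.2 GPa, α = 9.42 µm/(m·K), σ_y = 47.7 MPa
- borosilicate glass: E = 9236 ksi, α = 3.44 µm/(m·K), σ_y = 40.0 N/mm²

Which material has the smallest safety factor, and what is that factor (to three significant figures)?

Per material, after unit conversion:
  gray cast iron: E = 117.5, α = 11.6, σ_y = 151.0 → σ = 189 MPa, n = 0.801
  bronze: E = 105.8, α = 17.9, σ_y = 292.0 → σ = 261 MPa, n = 1.12
  titanium alloy: E = 115.0, α = 9.02, σ_y = 863.0 → σ = 143 MPa, n = 6.03
  soda-lime glass: E = 73.20, α = 9.42, σ_y = 47.70 → σ = 95.2 MPa, n = 0.501
  borosilicate glass: E = 63.68, α = 3.44, σ_y = 40.00 → σ = 30.2 MPa, n = 1.32
Smallest n: soda-lime glass with n = 0.501.

soda-lime glass, n = 0.501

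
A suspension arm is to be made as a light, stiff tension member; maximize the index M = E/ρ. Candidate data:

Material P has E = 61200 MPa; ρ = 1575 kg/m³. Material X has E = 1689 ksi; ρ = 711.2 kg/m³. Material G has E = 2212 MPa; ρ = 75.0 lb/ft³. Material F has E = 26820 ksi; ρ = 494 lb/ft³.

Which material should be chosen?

material P

After converting to SI:
  material P: E = 61.20 GPa, ρ = 1575 kg/m³
  material X: E = 11.65 GPa, ρ = 711.2 kg/m³
  material G: E = 2.212 GPa, ρ = 1201 kg/m³
  material F: E = 184.9 GPa, ρ = 7913 kg/m³
  material P: M = 38.9 MN·m/kg
  material F: M = 23.4 MN·m/kg
  material X: M = 16.4 MN·m/kg
  material G: M = 1.84 MN·m/kg
The maximum is for material P.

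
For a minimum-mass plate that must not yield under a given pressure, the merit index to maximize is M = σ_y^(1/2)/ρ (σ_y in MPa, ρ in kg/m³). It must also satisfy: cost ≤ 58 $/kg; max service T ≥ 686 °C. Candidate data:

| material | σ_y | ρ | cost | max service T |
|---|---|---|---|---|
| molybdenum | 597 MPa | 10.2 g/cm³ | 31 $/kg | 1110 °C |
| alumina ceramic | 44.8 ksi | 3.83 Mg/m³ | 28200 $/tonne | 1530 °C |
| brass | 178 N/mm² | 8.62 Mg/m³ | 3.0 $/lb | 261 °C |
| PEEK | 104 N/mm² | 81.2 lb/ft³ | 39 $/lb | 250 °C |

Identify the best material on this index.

Screen on constraints: cost ≤ 58 $/kg; max service T ≥ 686 °C. Survivors: molybdenum, alumina ceramic.
Convert each candidate to consistent units, then evaluate M:
  molybdenum: σ_y = 597.0 MPa, ρ = 10200 kg/m³
  alumina ceramic: σ_y = 308.9 MPa, ρ = 3830 kg/m³
  alumina ceramic: M = 4.59×10⁻³
  molybdenum: M = 2.40×10⁻³
Highest index: alumina ceramic.

alumina ceramic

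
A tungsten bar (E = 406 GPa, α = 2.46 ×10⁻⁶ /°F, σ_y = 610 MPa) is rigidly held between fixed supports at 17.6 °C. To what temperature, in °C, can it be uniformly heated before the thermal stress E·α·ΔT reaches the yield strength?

α = 2.46×10⁻⁶/°F × 9/5 = 4.43×10⁻⁶/K.
E·α·ΔT = 610.0 MPa ⇒ ΔT = 610.0 / (406.0×10³ × 4.43×10⁻⁶) = 339.3 K.
T = 17.6 + 339.3 = 356.9 °C.

357 °C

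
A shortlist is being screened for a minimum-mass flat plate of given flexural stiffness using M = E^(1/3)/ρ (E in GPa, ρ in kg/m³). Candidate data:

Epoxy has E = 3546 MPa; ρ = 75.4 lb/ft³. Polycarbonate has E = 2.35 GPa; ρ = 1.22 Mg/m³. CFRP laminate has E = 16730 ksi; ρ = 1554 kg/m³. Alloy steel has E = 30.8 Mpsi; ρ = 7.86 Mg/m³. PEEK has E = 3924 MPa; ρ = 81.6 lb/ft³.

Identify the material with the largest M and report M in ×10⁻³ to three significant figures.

CFRP laminate, M = 3.13×10⁻³

In SI units:
  epoxy: E = 3.546 GPa, ρ = 1208 kg/m³
  polycarbonate: E = 2.350 GPa, ρ = 1220 kg/m³
  CFRP laminate: E = 115.3 GPa, ρ = 1554 kg/m³
  alloy steel: E = 212.4 GPa, ρ = 7860 kg/m³
  PEEK: E = 3.924 GPa, ρ = 1307 kg/m³
  CFRP laminate: M = 3.13×10⁻³
  epoxy: M = 1.26×10⁻³
  PEEK: M = 1.21×10⁻³
  polycarbonate: M = 1.09×10⁻³
  alloy steel: M = 0.759×10⁻³
Highest index: CFRP laminate.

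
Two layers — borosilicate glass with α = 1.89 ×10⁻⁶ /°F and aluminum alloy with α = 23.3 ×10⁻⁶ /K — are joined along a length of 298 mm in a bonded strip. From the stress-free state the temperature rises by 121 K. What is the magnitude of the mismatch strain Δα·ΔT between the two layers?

borosilicate glass: α = 1.89×10⁻⁶/°F × 9/5 = 3.40×10⁻⁶/K.
Δα = |3.40 − 23.3|×10⁻⁶/K = 19.9×10⁻⁶/K.
Mismatch strain = Δα·ΔT = 19.9×10⁻⁶ × 121.0 = 2.41×10⁻³.

2.41×10⁻³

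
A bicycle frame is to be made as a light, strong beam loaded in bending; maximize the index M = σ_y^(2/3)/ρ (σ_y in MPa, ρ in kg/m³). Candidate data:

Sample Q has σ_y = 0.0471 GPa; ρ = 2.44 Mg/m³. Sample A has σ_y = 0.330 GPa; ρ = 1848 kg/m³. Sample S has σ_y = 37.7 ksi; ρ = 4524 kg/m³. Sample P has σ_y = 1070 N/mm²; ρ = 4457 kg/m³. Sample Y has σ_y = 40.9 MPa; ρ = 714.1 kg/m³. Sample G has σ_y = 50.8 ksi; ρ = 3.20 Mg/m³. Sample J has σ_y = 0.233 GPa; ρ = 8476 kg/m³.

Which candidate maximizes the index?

In SI units:
  sample Q: σ_y = 47.10 MPa, ρ = 2440 kg/m³
  sample A: σ_y = 330.0 MPa, ρ = 1848 kg/m³
  sample S: σ_y = 259.9 MPa, ρ = 4524 kg/m³
  sample P: σ_y = 1070 MPa, ρ = 4457 kg/m³
  sample Y: σ_y = 40.90 MPa, ρ = 714.1 kg/m³
  sample G: σ_y = 350.3 MPa, ρ = 3200 kg/m³
  sample J: σ_y = 233.0 MPa, ρ = 8476 kg/m³
  sample A: M = 25.8×10⁻³
  sample P: M = 23.5×10⁻³
  sample Y: M = 16.6×10⁻³
  sample G: M = 15.5×10⁻³
  sample S: M = 9.00×10⁻³
  sample Q: M = 5.35×10⁻³
  sample J: M = 4.47×10⁻³
Sample A has the largest M.

sample A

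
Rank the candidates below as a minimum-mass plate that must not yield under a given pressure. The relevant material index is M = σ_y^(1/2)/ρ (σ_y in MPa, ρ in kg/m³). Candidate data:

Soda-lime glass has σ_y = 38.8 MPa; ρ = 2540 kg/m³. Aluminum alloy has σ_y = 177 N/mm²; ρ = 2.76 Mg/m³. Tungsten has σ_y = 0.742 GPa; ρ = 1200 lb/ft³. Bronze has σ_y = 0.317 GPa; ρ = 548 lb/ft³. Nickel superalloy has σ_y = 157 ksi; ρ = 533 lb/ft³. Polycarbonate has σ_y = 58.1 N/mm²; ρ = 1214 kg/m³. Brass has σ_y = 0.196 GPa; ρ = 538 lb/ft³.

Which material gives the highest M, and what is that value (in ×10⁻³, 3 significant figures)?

polycarbonate, M = 6.28×10⁻³

In SI units:
  soda-lime glass: σ_y = 38.80 MPa, ρ = 2540 kg/m³
  aluminum alloy: σ_y = 177.0 MPa, ρ = 2760 kg/m³
  tungsten: σ_y = 742.0 MPa, ρ = 19220 kg/m³
  bronze: σ_y = 317.0 MPa, ρ = 8778 kg/m³
  nickel superalloy: σ_y = 1082 MPa, ρ = 8538 kg/m³
  polycarbonate: σ_y = 58.10 MPa, ρ = 1214 kg/m³
  brass: σ_y = 196.0 MPa, ρ = 8618 kg/m³
  polycarbonate: M = 6.28×10⁻³
  aluminum alloy: M = 4.82×10⁻³
  nickel superalloy: M = 3.85×10⁻³
  soda-lime glass: M = 2.45×10⁻³
  bronze: M = 2.03×10⁻³
  brass: M = 1.62×10⁻³
  tungsten: M = 1.42×10⁻³
Polycarbonate has the largest M.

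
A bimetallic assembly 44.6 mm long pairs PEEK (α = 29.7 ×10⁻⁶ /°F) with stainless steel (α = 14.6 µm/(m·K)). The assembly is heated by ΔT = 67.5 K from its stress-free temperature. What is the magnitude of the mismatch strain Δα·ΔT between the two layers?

2.62×10⁻³

PEEK: α = 29.7×10⁻⁶/°F × 9/5 = 53.5×10⁻⁶/K.
Δα = |53.5 − 14.6|×10⁻⁶/K = 38.9×10⁻⁶/K.
Mismatch strain = Δα·ΔT = 38.9×10⁻⁶ × 67.5 = 2.62×10⁻³.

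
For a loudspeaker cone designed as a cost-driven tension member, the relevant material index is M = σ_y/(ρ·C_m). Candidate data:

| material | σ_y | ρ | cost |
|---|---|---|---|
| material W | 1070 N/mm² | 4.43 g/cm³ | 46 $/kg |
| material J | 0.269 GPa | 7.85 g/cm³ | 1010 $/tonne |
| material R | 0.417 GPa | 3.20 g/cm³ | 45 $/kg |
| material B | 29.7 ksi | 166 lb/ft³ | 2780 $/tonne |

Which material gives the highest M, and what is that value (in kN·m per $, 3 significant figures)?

material J, M = 33.9 kN·m per $

Normalizing units and computing the index:
  material W: σ_y = 1070 MPa, ρ = 4430 kg/m³, cost = 46.00 $/kg
  material J: σ_y = 269.0 MPa, ρ = 7850 kg/m³, cost = 1.010 $/kg
  material R: σ_y = 417.0 MPa, ρ = 3200 kg/m³, cost = 45.00 $/kg
  material B: σ_y = 204.8 MPa, ρ = 2659 kg/m³, cost = 2.780 $/kg
  material J: M = 33.9 kN·m per $
  material B: M = 27.7 kN·m per $
  material W: M = 5.25 kN·m per $
  material R: M = 2.90 kN·m per $
The maximum is for material J.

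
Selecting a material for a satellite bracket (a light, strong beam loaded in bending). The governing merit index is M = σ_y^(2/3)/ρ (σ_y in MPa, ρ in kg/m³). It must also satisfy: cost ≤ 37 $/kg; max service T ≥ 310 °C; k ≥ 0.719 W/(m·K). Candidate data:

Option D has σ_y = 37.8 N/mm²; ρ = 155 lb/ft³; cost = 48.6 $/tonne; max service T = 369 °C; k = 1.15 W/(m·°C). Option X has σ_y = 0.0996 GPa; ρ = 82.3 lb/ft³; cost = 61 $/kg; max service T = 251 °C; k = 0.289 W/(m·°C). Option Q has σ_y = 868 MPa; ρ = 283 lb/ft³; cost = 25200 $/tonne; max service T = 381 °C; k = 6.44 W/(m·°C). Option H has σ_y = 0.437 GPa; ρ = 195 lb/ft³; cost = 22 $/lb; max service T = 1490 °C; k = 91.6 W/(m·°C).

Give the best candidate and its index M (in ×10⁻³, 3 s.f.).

option Q, M = 20.1×10⁻³

Screen on constraints: cost ≤ 37 $/kg; max service T ≥ 310 °C; k ≥ 0.719 W/(m·K). Survivors: option D, option Q.
Normalizing units and computing the index:
  option D: σ_y = 37.80 MPa, ρ = 2483 kg/m³
  option Q: σ_y = 868.0 MPa, ρ = 4533 kg/m³
  option Q: M = 20.1×10⁻³
  option D: M = 4.54×10⁻³
Option Q ranks first.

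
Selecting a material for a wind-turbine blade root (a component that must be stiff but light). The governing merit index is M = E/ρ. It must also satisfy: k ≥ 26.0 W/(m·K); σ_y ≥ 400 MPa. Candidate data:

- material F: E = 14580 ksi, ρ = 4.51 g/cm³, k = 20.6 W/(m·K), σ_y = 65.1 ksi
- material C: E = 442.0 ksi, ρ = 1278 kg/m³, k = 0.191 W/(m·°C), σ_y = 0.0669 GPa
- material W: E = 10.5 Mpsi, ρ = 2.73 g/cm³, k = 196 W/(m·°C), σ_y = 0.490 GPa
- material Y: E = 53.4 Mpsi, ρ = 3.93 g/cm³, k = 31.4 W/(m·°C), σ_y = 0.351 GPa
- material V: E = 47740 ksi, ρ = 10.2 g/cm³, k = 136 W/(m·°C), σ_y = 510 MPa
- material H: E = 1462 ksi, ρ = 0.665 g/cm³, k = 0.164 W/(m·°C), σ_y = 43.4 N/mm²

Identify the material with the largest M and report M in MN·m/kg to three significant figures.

Screen on constraints: k ≥ 26.0 W/(m·K); σ_y ≥ 400 MPa. Survivors: material W, material V.
Normalizing units and computing the index:
  material W: E = 72.39 GPa, ρ = 2730 kg/m³
  material V: E = 329.2 GPa, ρ = 10200 kg/m³
  material V: M = 32.3 MN·m/kg
  material W: M = 26.5 MN·m/kg
Highest index: material V.

material V, M = 32.3 MN·m/kg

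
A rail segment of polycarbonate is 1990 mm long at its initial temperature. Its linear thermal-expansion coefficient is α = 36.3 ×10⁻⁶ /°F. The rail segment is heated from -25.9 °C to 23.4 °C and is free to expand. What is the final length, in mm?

1996.4 mm

Convert α: 36.3×10⁻⁶/°F × (9/5) = 65.3×10⁻⁶/K.
ΔT = 23.4 − (-25.9) = 49.30 K.
ΔL = α·L₀·ΔT = 65.3×10⁻⁶ × 1990 mm × 49.30 K = 6.41 mm.
L = L₀ + ΔL = 1990 + 6.41 = 1996.4 mm.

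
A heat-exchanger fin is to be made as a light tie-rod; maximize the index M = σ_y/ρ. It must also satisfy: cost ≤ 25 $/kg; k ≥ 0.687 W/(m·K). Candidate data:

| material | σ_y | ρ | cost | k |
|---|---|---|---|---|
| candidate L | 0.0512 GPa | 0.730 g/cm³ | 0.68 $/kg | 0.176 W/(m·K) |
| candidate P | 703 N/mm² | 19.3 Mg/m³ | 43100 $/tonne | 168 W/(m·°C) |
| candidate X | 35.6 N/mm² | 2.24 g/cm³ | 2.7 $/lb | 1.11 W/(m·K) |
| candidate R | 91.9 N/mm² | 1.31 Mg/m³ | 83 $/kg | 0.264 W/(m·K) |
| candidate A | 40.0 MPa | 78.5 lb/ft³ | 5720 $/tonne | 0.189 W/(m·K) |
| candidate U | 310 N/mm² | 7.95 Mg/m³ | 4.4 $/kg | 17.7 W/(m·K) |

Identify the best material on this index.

candidate U

Screen on constraints: cost ≤ 25 $/kg; k ≥ 0.687 W/(m·K). Survivors: candidate X, candidate U.
Convert each candidate to consistent units, then evaluate M:
  candidate X: σ_y = 35.60 MPa, ρ = 2240 kg/m³
  candidate U: σ_y = 310.0 MPa, ρ = 7950 kg/m³
  candidate U: M = 39.0 kN·m/kg
  candidate X: M = 15.9 kN·m/kg
The maximum is for candidate U.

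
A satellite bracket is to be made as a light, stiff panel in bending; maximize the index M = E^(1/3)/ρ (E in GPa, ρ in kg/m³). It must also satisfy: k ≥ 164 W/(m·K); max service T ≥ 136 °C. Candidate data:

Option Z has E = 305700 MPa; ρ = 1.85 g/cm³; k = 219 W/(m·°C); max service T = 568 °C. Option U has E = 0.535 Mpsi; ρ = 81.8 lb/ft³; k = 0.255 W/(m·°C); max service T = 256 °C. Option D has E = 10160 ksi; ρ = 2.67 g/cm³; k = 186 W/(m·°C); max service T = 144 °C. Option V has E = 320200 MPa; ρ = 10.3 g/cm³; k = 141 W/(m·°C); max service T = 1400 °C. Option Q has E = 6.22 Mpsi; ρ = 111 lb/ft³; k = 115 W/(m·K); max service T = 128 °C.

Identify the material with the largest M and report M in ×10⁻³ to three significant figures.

Screen on constraints: k ≥ 164 W/(m·K); max service T ≥ 136 °C. Survivors: option Z, option D.
In SI units:
  option Z: E = 305.7 GPa, ρ = 1850 kg/m³
  option D: E = 70.05 GPa, ρ = 2670 kg/m³
  option Z: M = 3.64×10⁻³
  option D: M = 1.54×10⁻³
Option Z has the largest M.

option Z, M = 3.64×10⁻³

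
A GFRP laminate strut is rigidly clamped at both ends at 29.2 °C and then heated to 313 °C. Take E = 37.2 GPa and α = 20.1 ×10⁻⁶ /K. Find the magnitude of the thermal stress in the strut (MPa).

212 MPa

ΔT = 283.8 K. Constrained thermal stress σ = E·α·ΔT = 37.20×10³ MPa × 20.1×10⁻⁶ × 283.8 = 212 MPa (compressive).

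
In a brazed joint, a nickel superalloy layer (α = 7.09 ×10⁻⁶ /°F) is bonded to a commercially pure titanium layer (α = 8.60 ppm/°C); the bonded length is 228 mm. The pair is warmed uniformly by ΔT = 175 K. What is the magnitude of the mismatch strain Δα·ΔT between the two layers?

7.28×10⁻⁴

nickel superalloy: α = 7.09×10⁻⁶/°F × 9/5 = 12.8×10⁻⁶/K.
Δα = |12.8 − 8.60|×10⁻⁶/K = 4.16×10⁻⁶/K.
Mismatch strain = Δα·ΔT = 4.16×10⁻⁶ × 175.0 = 7.28×10⁻⁴.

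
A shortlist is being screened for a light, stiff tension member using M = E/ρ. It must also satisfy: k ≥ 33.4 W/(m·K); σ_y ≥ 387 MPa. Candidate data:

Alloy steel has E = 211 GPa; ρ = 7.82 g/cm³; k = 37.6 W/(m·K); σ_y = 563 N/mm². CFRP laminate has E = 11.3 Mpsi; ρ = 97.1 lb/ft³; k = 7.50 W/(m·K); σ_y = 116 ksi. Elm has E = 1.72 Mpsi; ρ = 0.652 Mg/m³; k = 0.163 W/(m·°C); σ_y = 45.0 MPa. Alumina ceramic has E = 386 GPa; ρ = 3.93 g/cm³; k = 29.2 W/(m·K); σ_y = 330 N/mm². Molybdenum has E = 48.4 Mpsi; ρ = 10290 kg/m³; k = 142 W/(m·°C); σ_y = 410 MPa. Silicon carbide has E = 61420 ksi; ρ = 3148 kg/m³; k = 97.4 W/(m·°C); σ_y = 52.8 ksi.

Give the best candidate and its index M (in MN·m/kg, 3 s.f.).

Screen on constraints: k ≥ 33.4 W/(m·K); σ_y ≥ 387 MPa. Survivors: alloy steel, molybdenum.
Convert each candidate to consistent units, then evaluate M:
  alloy steel: E = 211.0 GPa, ρ = 7820 kg/m³
  molybdenum: E = 333.7 GPa, ρ = 10290 kg/m³
  molybdenum: M = 32.4 MN·m/kg
  alloy steel: M = 27.0 MN·m/kg
Molybdenum ranks first.

molybdenum, M = 32.4 MN·m/kg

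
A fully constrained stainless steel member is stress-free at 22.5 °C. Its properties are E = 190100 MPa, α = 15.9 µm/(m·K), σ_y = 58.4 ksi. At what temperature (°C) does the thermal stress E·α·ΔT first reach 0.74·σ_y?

E = 190100 MPa = 190.1 GPa.
σ_y = 58.4 ksi = 402.7 MPa.
E·α·ΔT = 298.0 MPa ⇒ ΔT = 298.0 / (190.1×10³ × 15.9×10⁻⁶) = 98.58 K.
T = 22.5 + 98.58 = 121.1 °C.

121 °C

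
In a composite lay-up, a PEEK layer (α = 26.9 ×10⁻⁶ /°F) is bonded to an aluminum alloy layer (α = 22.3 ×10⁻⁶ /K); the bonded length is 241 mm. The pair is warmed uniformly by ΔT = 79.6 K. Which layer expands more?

PEEK

PEEK: α = 26.9×10⁻⁶/°F × 9/5 = 48.4×10⁻⁶/K.
α(PEEK) = 48.4×10⁻⁶/K vs α(aluminum alloy) = 22.3×10⁻⁶/K.
Higher α expands more for the same ΔT: PEEK.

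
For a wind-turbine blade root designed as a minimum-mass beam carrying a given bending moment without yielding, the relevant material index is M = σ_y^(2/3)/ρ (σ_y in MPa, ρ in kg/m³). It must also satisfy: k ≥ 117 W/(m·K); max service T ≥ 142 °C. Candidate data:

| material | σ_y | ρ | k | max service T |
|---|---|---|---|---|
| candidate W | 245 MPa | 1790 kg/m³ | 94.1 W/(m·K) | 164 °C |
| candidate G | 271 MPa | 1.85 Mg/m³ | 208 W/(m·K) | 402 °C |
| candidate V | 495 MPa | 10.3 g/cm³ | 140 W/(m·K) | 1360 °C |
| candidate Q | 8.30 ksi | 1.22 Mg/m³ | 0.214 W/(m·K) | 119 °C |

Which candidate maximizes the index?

Screen on constraints: k ≥ 117 W/(m·K); max service T ≥ 142 °C. Survivors: candidate G, candidate V.
After converting to SI:
  candidate G: σ_y = 271.0 MPa, ρ = 1850 kg/m³
  candidate V: σ_y = 495.0 MPa, ρ = 10300 kg/m³
  candidate G: M = 22.6×10⁻³
  candidate V: M = 6.08×10⁻³
Candidate G ranks first.

candidate G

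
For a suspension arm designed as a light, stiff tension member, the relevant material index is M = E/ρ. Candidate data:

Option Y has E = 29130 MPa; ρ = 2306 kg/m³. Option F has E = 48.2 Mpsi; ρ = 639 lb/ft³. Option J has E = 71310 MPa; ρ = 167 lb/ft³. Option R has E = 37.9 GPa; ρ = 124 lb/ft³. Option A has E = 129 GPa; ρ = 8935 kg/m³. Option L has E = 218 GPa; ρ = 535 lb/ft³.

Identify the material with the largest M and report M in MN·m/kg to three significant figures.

Normalizing units and computing the index:
  option Y: E = 29.13 GPa, ρ = 2306 kg/m³
  option F: E = 332.3 GPa, ρ = 10240 kg/m³
  option J: E = 71.31 GPa, ρ = 2675 kg/m³
  option R: E = 37.90 GPa, ρ = 1986 kg/m³
  option A: E = 129.0 GPa, ρ = 8935 kg/m³
  option L: E = 218.0 GPa, ρ = 8570 kg/m³
  option F: M = 32.5 MN·m/kg
  option J: M = 26.7 MN·m/kg
  option L: M = 25.4 MN·m/kg
  option R: M = 19.1 MN·m/kg
  option A: M = 14.4 MN·m/kg
  option Y: M = 12.6 MN·m/kg
Option F has the largest M.

option F, M = 32.5 MN·m/kg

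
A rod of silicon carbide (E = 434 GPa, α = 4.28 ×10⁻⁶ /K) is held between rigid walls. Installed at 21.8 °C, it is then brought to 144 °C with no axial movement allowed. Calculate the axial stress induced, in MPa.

ΔT = 122.2 K. Constrained thermal stress σ = E·α·ΔT = 434.0×10³ MPa × 4.28×10⁻⁶ × 122.2 = 227 MPa (compressive).

227 MPa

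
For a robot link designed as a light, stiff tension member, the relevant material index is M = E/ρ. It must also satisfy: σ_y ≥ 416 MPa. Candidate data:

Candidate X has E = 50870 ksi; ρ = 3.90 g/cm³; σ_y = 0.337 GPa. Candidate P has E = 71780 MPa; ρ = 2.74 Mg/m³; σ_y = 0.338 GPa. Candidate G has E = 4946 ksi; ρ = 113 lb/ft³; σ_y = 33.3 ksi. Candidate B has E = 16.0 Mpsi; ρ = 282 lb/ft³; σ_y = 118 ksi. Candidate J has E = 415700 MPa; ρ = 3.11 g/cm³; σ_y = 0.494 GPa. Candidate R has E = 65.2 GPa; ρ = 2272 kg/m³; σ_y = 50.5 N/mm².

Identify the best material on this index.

Screen on constraints: σ_y ≥ 416 MPa. Survivors: candidate B, candidate J.
In SI units:
  candidate B: E = 110.3 GPa, ρ = 4517 kg/m³
  candidate J: E = 415.7 GPa, ρ = 3110 kg/m³
  candidate J: M = 134 MN·m/kg
  candidate B: M = 24.4 MN·m/kg
Candidate J has the largest M.

candidate J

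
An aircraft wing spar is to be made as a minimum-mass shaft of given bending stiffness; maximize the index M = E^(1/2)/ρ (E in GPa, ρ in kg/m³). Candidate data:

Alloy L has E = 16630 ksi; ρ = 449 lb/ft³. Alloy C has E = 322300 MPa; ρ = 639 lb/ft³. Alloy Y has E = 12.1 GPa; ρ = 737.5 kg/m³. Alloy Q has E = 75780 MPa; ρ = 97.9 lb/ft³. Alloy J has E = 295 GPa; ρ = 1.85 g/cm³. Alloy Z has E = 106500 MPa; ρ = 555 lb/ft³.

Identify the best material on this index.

alloy J

Normalizing units and computing the index:
  alloy L: E = 114.7 GPa, ρ = 7192 kg/m³
  alloy C: E = 322.3 GPa, ρ = 10240 kg/m³
  alloy Y: E = 12.10 GPa, ρ = 737.5 kg/m³
  alloy Q: E = 75.78 GPa, ρ = 1568 kg/m³
  alloy J: E = 295.0 GPa, ρ = 1850 kg/m³
  alloy Z: E = 106.5 GPa, ρ = 8890 kg/m³
  alloy J: M = 9.28×10⁻³
  alloy Q: M = 5.55×10⁻³
  alloy Y: M = 4.72×10⁻³
  alloy C: M = 1.75×10⁻³
  alloy L: M = 1.49×10⁻³
  alloy Z: M = 1.16×10⁻³
Alloy J has the largest M.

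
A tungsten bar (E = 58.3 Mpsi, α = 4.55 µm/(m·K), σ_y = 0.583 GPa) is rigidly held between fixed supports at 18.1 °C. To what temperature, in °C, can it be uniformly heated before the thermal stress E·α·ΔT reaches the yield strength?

337 °C

E = 58.3 Mpsi = 402.0 GPa.
σ_y = 0.583 GPa = 583.0 MPa.
E·α·ΔT = 583.0 MPa ⇒ ΔT = 583.0 / (402.0×10³ × 4.55×10⁻⁶) = 318.8 K.
T = 18.1 + 318.8 = 336.9 °C.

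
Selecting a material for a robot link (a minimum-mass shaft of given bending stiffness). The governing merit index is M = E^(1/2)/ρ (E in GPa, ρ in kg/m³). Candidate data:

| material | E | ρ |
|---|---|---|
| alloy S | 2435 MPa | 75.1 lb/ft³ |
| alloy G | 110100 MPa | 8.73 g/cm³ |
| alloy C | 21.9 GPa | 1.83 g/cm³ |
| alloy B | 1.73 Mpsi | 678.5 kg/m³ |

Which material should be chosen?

After converting to SI:
  alloy S: E = 2.435 GPa, ρ = 1203 kg/m³
  alloy G: E = 110.1 GPa, ρ = 8730 kg/m³
  alloy C: E = 21.90 GPa, ρ = 1830 kg/m³
  alloy B: E = 11.93 GPa, ρ = 678.5 kg/m³
  alloy B: M = 5.09×10⁻³
  alloy C: M = 2.56×10⁻³
  alloy S: M = 1.30×10⁻³
  alloy G: M = 1.20×10⁻³
Highest index: alloy B.

alloy B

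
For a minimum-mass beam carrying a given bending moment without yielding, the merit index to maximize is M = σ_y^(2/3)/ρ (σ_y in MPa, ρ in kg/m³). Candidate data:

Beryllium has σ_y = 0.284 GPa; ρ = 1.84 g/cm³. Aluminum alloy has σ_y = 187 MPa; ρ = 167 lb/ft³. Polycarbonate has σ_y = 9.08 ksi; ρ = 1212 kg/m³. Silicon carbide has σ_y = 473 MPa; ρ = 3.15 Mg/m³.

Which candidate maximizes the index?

Convert each candidate to consistent units, then evaluate M:
  beryllium: σ_y = 284.0 MPa, ρ = 1840 kg/m³
  aluminum alloy: σ_y = 187.0 MPa, ρ = 2675 kg/m³
  polycarbonate: σ_y = 62.60 MPa, ρ = 1212 kg/m³
  silicon carbide: σ_y = 473.0 MPa, ρ = 3150 kg/m³
  beryllium: M = 23.5×10⁻³
  silicon carbide: M = 19.3×10⁻³
  polycarbonate: M = 13.0×10⁻³
  aluminum alloy: M = 12.2×10⁻³
Beryllium ranks first.

beryllium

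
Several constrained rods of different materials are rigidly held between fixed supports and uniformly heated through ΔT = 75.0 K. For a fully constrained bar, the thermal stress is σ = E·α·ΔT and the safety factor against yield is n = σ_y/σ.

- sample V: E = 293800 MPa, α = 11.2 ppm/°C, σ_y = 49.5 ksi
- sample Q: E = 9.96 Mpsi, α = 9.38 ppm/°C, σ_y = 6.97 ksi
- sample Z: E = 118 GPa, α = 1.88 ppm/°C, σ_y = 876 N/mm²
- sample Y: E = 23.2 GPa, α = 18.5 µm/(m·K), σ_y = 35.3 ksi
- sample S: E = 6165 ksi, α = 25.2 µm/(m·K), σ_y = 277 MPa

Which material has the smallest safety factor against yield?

sample Q

Converting E to GPa, α to ×10⁻⁶/K, σ_y to MPa, then σ and n for each:
  sample V: E = 293.8, α = 11.2, σ_y = 341.3 → σ = 247 MPa, n = 1.38
  sample Q: E = 68.67, α = 9.38, σ_y = 48.06 → σ = 48.3 MPa, n = 0.995
  sample Z: E = 118.0, α = 1.88, σ_y = 876.0 → σ = 16.6 MPa, n = 52.7
  sample Y: E = 23.20, α = 18.5, σ_y = 243.4 → σ = 32.2 MPa, n = 7.56
  sample S: E = 42.51, α = 25.2, σ_y = 277.0 → σ = 80.3 MPa, n = 3.45
Smallest n: sample Q with n = 0.995.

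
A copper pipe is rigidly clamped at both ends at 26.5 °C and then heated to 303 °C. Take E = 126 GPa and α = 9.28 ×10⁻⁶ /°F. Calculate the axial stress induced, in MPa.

582 MPa

α = 9.28×10⁻⁶/°F × 9/5 = 16.7×10⁻⁶/K.
ΔT = 276.5 K. Constrained thermal stress σ = E·α·ΔT = 126.0×10³ MPa × 16.7×10⁻⁶ × 276.5 = 582 MPa (compressive).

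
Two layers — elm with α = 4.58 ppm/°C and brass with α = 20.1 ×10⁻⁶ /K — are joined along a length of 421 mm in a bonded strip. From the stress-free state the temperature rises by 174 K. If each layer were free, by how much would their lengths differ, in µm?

1140 µm

Δα = |4.58 − 20.1|×10⁻⁶/K = 15.5×10⁻⁶/K.
ΔL_mismatch = Δα·L·ΔT = 15.5×10⁻⁶ × 421.0 mm × 174.0 K = 1140 µm.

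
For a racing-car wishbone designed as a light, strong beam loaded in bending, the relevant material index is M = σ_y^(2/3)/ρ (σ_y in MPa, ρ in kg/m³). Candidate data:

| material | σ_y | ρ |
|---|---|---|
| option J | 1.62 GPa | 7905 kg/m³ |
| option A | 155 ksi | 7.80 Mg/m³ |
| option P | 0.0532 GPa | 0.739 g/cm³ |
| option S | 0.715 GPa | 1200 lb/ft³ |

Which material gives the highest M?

Normalizing units and computing the index:
  option J: σ_y = 1620 MPa, ρ = 7905 kg/m³
  option A: σ_y = 1069 MPa, ρ = 7800 kg/m³
  option P: σ_y = 53.20 MPa, ρ = 739.0 kg/m³
  option S: σ_y = 715.0 MPa, ρ = 19220 kg/m³
  option P: M = 19.1×10⁻³
  option J: M = 17.4×10⁻³
  option A: M = 13.4×10⁻³
  option S: M = 4.16×10⁻³
The maximum is for option P.

option P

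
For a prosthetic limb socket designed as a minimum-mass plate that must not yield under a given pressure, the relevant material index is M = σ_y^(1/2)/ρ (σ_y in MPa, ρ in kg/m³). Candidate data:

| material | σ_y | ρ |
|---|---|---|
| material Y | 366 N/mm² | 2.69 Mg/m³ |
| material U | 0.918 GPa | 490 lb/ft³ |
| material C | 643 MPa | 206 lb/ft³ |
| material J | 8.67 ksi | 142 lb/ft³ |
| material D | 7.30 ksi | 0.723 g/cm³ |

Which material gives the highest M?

In SI units:
  material Y: σ_y = 366.0 MPa, ρ = 2690 kg/m³
  material U: σ_y = 918.0 MPa, ρ = 7849 kg/m³
  material C: σ_y = 643.0 MPa, ρ = 3300 kg/m³
  material J: σ_y = 59.78 MPa, ρ = 2275 kg/m³
  material D: σ_y = 50.33 MPa, ρ = 723.0 kg/m³
  material D: M = 9.81×10⁻³
  material C: M = 7.68×10⁻³
  material Y: M = 7.11×10⁻³
  material U: M = 3.86×10⁻³
  material J: M = 3.40×10⁻³
Material D has the largest M.

material D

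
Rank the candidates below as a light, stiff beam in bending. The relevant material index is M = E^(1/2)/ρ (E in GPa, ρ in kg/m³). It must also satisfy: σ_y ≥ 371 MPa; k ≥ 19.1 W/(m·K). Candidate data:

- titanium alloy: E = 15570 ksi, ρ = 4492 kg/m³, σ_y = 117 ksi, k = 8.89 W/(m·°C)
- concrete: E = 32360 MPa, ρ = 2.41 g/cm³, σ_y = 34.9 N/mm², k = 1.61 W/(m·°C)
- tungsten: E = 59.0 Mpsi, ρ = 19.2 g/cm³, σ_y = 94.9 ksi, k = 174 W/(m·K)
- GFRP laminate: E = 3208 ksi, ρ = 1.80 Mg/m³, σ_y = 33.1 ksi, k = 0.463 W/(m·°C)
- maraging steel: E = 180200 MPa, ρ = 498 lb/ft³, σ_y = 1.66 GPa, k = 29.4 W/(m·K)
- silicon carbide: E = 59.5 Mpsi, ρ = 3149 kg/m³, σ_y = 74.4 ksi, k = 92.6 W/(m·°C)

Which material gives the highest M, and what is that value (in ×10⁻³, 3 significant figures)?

silicon carbide, M = 6.43×10⁻³

Screen on constraints: σ_y ≥ 371 MPa; k ≥ 19.1 W/(m·K). Survivors: tungsten, maraging steel, silicon carbide.
After converting to SI:
  tungsten: E = 406.8 GPa, ρ = 19200 kg/m³
  maraging steel: E = 180.2 GPa, ρ = 7977 kg/m³
  silicon carbide: E = 410.2 GPa, ρ = 3149 kg/m³
  silicon carbide: M = 6.43×10⁻³
  maraging steel: M = 1.68×10⁻³
  tungsten: M = 1.05×10⁻³
Silicon carbide ranks first.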